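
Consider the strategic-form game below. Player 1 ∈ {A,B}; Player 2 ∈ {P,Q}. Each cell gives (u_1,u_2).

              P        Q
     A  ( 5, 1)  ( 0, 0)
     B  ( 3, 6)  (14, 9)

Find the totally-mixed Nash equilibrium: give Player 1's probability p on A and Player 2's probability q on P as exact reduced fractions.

P1 indiff ⇒ q·5+(1-q)·0 = q·3+(1-q)·14 ⇒ q(2) = (1-q)(14) ⇒ q = 7/8
P2 indiff ⇒ p·1+(1-p)·6 = p·0+(1-p)·9 ⇒ p(1) = (1-p)(3) ⇒ p = 3/4

P1 mixes 3/4 on A; P2 mixes 7/8 on P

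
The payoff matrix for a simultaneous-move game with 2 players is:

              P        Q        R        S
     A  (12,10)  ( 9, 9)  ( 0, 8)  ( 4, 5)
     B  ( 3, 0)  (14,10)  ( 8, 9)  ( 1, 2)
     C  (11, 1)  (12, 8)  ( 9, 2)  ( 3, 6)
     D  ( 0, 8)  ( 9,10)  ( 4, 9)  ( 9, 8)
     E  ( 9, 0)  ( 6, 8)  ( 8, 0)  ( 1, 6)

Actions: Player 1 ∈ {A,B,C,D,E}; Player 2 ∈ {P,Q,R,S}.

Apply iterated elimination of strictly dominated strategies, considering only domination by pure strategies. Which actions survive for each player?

Survivors P1:{A,B,C} P2:{P,Q}

P1 drop E (C beats it: P:11>9 Q:12>6 R:9>8 S:3>1)
P2 drop R (Q beats it: A:9>8 B:10>9 C:8>2 D:10>9)
P2 drop S (Q beats it: A:9>5 B:10>2 C:8>6 D:10>8)
P1 drop D (B beats it: P:3>0 Q:14>9)
P1→{A,B,C} P2→{P,Q}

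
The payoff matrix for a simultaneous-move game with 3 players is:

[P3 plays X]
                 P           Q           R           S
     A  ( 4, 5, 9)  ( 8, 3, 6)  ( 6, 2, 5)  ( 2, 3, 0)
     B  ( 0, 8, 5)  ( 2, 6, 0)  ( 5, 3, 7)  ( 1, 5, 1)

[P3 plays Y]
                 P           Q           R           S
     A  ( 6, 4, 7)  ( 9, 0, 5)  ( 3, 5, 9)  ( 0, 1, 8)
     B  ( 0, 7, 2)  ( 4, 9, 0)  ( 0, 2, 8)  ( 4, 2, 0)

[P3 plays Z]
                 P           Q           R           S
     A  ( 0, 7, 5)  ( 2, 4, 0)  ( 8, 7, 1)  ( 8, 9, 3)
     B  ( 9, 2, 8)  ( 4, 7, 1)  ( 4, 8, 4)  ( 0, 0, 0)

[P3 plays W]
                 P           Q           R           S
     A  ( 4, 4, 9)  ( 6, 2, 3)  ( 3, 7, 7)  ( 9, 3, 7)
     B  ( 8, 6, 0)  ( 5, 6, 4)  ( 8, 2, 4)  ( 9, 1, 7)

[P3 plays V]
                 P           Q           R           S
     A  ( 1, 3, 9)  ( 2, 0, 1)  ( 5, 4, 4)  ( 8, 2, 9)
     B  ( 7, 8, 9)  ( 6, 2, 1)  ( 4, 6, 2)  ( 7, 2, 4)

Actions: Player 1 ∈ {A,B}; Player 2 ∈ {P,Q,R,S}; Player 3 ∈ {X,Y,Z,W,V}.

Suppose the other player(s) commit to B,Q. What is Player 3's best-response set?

u_3(X vs B,Q) = 0
u_3(Y vs B,Q) = 0
u_3(Z vs B,Q) = 1
u_3(W vs B,Q) = 4
u_3(V vs B,Q) = 1
max payoff 4 at {W}

BR_3 = {W}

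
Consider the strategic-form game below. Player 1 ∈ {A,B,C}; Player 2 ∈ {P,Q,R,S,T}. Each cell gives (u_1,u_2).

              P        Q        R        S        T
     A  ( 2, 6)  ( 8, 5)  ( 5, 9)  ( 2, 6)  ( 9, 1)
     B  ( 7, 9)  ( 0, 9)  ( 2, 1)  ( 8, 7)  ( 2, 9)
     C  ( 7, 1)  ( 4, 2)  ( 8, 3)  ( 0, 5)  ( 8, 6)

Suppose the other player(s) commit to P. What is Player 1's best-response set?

u_1(A vs P) = 2
u_1(B vs P) = 7
u_1(C vs P) = 7
max payoff 7 at {B,C}

BR_1 = {B,C}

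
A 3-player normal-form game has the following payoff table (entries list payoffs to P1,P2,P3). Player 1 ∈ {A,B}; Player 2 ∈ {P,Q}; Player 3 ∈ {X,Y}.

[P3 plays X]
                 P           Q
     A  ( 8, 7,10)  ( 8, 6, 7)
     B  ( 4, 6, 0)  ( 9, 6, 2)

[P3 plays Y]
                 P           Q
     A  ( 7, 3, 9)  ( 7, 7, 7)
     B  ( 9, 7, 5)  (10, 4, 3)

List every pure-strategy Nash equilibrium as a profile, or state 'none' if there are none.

(A,P,X): NE
(A,P,Y): not NE [P1→B gives 9>7; P2→Q gives 7>3; P3→X gives 10>9]
(A,Q,X): not NE [P1→B gives 9>8; P2→P gives 7>6]
(A,Q,Y): not NE [P1→B gives 10>7]
(B,P,X): not NE [P1→A gives 8>4; P3→Y gives 5>0]
(B,P,Y): NE
(B,Q,X): not NE [P3→Y gives 3>2]
(B,Q,Y): not NE [P2→P gives 7>4]

Nash profiles: (A,P,X), (B,P,Y)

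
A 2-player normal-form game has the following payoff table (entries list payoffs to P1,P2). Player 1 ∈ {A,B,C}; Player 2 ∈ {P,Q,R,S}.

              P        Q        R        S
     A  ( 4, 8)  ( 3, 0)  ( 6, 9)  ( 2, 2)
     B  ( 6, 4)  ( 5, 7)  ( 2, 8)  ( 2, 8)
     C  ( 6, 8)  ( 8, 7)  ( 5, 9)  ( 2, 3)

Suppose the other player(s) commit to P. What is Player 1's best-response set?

BR_1 = {B,C}

u_1(A vs P) = 4
u_1(B vs P) = 6
u_1(C vs P) = 6
max payoff 6 at {B,C}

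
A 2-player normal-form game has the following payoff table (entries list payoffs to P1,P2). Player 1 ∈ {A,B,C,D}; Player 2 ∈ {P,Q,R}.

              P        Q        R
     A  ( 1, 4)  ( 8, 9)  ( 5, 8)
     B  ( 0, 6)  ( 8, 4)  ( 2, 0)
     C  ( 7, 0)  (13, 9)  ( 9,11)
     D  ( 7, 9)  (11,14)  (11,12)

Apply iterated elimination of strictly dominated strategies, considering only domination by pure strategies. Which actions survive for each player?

P1 drop A (C beats it: P:7>1 Q:13>8 R:9>5)
P1 drop B (C beats it: P:7>0 Q:13>8 R:9>2)
P2 drop P (Q beats it: C:9>0 D:14>9)
P1→{C,D} P2→{Q,R}

Survivors P1:{C,D} P2:{Q,R}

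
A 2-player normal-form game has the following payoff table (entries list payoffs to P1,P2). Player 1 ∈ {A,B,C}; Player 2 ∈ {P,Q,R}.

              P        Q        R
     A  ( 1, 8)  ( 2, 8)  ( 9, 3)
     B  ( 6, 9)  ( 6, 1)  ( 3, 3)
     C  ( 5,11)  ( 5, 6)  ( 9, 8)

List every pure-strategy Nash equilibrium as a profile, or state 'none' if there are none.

PSNE = {(B,P)}

(A,P): not NE [P1→B gives 6>1]
(A,Q): not NE [P1→B gives 6>2]
(A,R): not NE [P2→Q gives 8>3]
(B,P): NE
(B,Q): not NE [P2→P gives 9>1]
(B,R): not NE [P1→C gives 9>3; P2→P gives 9>3]
(C,P): not NE [P1→B gives 6>5]
(C,Q): not NE [P1→B gives 6>5; P2→P gives 11>6]
(C,R): not NE [P2→P gives 11>8]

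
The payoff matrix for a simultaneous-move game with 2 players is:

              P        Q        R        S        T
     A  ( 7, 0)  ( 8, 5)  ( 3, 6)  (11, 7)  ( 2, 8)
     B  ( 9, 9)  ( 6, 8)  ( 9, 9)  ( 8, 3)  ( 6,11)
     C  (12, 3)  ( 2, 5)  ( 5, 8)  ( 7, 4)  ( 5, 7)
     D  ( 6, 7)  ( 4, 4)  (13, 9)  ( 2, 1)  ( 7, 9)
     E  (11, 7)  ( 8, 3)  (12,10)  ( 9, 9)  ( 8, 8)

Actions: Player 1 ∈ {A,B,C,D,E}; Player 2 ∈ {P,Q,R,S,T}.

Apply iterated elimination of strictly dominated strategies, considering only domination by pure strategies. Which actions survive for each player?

P1 drop B (E beats it: P:11>9 Q:8>6 R:12>9 S:9>8 T:8>6)
P2 drop P (R beats it: A:6>0 C:8>3 D:9>7 E:10>7)
P1 drop C (E beats it: Q:8>2 R:12>5 S:9>7 T:8>5)
P2 drop Q (R beats it: A:6>5 D:9>4 E:10>3)
P1→{A,D,E} P2→{R,S,T}

Remaining: P1:{A,D,E} P2:{R,S,T}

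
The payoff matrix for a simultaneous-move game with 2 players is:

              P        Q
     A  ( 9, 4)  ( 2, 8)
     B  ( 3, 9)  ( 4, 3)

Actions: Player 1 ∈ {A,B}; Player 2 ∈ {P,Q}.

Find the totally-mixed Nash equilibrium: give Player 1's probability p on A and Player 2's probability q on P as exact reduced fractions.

P1 indiff ⇒ q·9+(1-q)·2 = q·3+(1-q)·4 ⇒ q(6) = (1-q)(2) ⇒ q = 1/4
P2 indiff ⇒ p·4+(1-p)·9 = p·8+(1-p)·3 ⇒ p(-4) = (1-p)(-6) ⇒ p = 3/5

p=3/5, q=1/4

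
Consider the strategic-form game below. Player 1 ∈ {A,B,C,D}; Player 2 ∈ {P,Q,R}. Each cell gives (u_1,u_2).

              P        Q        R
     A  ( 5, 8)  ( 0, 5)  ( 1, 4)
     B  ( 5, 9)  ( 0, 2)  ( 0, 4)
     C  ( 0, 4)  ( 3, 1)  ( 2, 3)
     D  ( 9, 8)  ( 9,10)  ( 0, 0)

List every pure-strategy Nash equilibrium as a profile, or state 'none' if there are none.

NE set: (D,Q)

(A,P): not NE [P1→D gives 9>5]
(A,Q): not NE [P1→D gives 9>0; P2→P gives 8>5]
(A,R): not NE [P1→C gives 2>1; P2→P gives 8>4]
(B,P): not NE [P1→D gives 9>5]
(B,Q): not NE [P1→D gives 9>0; P2→P gives 9>2]
(B,R): not NE [P1→C gives 2>0; P2→P gives 9>4]
(C,P): not NE [P1→D gives 9>0]
(C,Q): not NE [P1→D gives 9>3; P2→P gives 4>1]
(C,R): not NE [P2→P gives 4>3]
(D,P): not NE [P2→Q gives 10>8]
(D,Q): NE
(D,R): not NE [P1→C gives 2>0; P2→Q gives 10>0]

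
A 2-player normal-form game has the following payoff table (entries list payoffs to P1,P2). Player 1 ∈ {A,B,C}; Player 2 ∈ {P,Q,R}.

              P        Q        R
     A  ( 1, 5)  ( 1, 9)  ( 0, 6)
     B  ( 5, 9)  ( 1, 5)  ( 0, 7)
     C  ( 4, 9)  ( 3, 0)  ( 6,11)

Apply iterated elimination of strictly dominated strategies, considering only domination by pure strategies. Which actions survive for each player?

P1 drop A (C beats it: P:4>1 Q:3>1 R:6>0)
P2 drop Q (P beats it: B:9>5 C:9>0)
P1→{B,C} P2→{P,R}

Survivors P1:{B,C} P2:{P,R}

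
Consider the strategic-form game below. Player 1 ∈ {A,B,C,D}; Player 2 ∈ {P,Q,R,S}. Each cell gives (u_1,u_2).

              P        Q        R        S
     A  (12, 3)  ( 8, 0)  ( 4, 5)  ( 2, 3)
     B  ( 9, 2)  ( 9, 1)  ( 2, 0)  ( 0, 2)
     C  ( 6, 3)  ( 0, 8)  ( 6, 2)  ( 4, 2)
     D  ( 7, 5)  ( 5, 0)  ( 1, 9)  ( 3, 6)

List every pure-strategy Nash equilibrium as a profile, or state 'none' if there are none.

PSNE: ∅

(A,P): not NE [P2→R gives 5>3]
(A,Q): not NE [P1→B gives 9>8; P2→R gives 5>0]
(A,R): not NE [P1→C gives 6>4]
(A,S): not NE [P1→C gives 4>2; P2→R gives 5>3]
(B,P): not NE [P1→A gives 12>9]
(B,Q): not NE [P2→S gives 2>1]
(B,R): not NE [P1→C gives 6>2; P2→S gives 2>0]
(B,S): not NE [P1→C gives 4>0]
(C,P): not NE [P1→A gives 12>6; P2→Q gives 8>3]
(C,Q): not NE [P1→B gives 9>0]
(C,R): not NE [P2→Q gives 8>2]
(C,S): not NE [P2→Q gives 8>2]
(D,P): not NE [P1→A gives 12>7; P2→R gives 9>5]
(D,Q): not NE [P1→B gives 9>5; P2→R gives 9>0]
(D,R): not NE [P1→C gives 6>1]
(D,S): not NE [P1→C gives 4>3; P2→R gives 9>6]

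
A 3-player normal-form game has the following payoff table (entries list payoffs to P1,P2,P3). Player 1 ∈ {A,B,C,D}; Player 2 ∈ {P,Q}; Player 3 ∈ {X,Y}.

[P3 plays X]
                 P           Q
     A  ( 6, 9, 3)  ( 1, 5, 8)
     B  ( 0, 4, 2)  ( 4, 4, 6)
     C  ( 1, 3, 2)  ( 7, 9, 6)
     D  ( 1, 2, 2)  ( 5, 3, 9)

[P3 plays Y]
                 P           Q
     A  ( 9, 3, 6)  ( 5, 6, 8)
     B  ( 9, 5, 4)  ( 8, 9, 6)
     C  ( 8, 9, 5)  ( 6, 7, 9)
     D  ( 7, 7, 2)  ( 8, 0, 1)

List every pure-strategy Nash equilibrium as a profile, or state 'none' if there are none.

Nash profiles: (B,Q,Y)

(A,P,X): not NE [P3→Y gives 6>3]
(A,P,Y): not NE [P2→Q gives 6>3]
(A,Q,X): not NE [P1→C gives 7>1; P2→P gives 9>5]
(A,Q,Y): not NE [P1→D gives 8>5]
(B,P,X): not NE [P1→A gives 6>0; P3→Y gives 4>2]
(B,P,Y): not NE [P2→Q gives 9>5]
(B,Q,X): not NE [P1→C gives 7>4]
(B,Q,Y): NE
(C,P,X): not NE [P1→A gives 6>1; P2→Q gives 9>3; P3→Y gives 5>2]
(C,P,Y): not NE [P1→B gives 9>8]
(C,Q,X): not NE [P3→Y gives 9>6]
(C,Q,Y): not NE [P1→D gives 8>6; P2→P gives 9>7]
(D,P,X): not NE [P1→A gives 6>1; P2→Q gives 3>2]
(D,P,Y): not NE [P1→B gives 9>7]
(D,Q,X): not NE [P1→C gives 7>5]
(D,Q,Y): not NE [P2→P gives 7>0; P3→X gives 9>1]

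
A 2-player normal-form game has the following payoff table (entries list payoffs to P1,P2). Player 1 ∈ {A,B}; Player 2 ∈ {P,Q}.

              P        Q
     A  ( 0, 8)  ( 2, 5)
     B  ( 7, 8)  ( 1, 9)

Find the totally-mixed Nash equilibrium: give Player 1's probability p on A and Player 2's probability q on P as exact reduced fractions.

P1 indiff ⇒ q·0+(1-q)·2 = q·7+(1-q)·1 ⇒ q(-7) = (1-q)(-1) ⇒ q = 1/8
P2 indiff ⇒ p·8+(1-p)·8 = p·5+(1-p)·9 ⇒ p(3) = (1-p)(1) ⇒ p = 1/4

(p,q) = (1/4, 1/8)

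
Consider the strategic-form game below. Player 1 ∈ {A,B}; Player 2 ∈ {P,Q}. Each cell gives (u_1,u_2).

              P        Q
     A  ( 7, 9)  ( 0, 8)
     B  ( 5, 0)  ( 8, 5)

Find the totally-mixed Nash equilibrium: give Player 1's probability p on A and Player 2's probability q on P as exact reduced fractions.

P1 indiff ⇒ q·7+(1-q)·0 = q·5+(1-q)·8 ⇒ q(2) = (1-q)(8) ⇒ q = 4/5
P2 indiff ⇒ p·9+(1-p)·0 = p·8+(1-p)·5 ⇒ p(1) = (1-p)(5) ⇒ p = 5/6

p=5/6, q=4/5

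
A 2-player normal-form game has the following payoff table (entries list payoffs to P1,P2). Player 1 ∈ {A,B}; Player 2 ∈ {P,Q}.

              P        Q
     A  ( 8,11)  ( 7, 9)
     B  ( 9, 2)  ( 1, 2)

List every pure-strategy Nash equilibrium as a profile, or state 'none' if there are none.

(A,P): not NE [P1→B gives 9>8]
(A,Q): not NE [P2→P gives 11>9]
(B,P): NE
(B,Q): not NE [P1→A gives 7>1]

PSNE = {(B,P)}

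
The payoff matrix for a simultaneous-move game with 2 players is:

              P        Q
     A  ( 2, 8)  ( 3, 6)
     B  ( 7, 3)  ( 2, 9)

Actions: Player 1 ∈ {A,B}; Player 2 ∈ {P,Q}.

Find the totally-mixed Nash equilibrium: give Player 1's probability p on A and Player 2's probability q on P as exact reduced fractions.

P1 mixes 3/4 on A; P2 mixes 1/6 on P

P1 indiff ⇒ q·2+(1-q)·3 = q·7+(1-q)·2 ⇒ q(-5) = (1-q)(-1) ⇒ q = 1/6
P2 indiff ⇒ p·8+(1-p)·3 = p·6+(1-p)·9 ⇒ p(2) = (1-p)(6) ⇒ p = 3/4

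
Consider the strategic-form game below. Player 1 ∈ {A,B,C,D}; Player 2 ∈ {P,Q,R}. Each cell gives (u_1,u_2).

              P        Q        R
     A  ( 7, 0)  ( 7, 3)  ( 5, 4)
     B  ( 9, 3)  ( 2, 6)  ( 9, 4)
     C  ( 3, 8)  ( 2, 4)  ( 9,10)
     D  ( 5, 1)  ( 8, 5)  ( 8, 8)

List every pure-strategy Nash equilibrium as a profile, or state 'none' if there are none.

(A,P): not NE [P1→B gives 9>7; P2→R gives 4>0]
(A,Q): not NE [P1→D gives 8>7; P2→R gives 4>3]
(A,R): not NE [P1→C gives 9>5]
(B,P): not NE [P2→Q gives 6>3]
(B,Q): not NE [P1→D gives 8>2]
(B,R): not NE [P2→Q gives 6>4]
(C,P): not NE [P1→B gives 9>3; P2→R gives 10>8]
(C,Q): not NE [P1→D gives 8>2; P2→R gives 10>4]
(C,R): NE
(D,P): not NE [P1→B gives 9>5; P2→R gives 8>1]
(D,Q): not NE [P2→R gives 8>5]
(D,R): not NE [P1→C gives 9>8]

NE set: (C,R)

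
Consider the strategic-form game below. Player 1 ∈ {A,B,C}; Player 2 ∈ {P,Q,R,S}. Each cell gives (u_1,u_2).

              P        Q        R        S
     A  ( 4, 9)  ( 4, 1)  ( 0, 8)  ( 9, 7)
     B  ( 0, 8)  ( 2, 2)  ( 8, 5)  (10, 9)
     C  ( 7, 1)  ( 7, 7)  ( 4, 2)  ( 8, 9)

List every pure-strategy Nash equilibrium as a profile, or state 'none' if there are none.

Nash profiles: (B,S)

(A,P): not NE [P1→C gives 7>4]
(A,Q): not NE [P1→C gives 7>4; P2→P gives 9>1]
(A,R): not NE [P1→B gives 8>0; P2→P gives 9>8]
(A,S): not NE [P1→B gives 10>9; P2→P gives 9>7]
(B,P): not NE [P1→C gives 7>0; P2→S gives 9>8]
(B,Q): not NE [P1→C gives 7>2; P2→S gives 9>2]
(B,R): not NE [P2→S gives 9>5]
(B,S): NE
(C,P): not NE [P2→S gives 9>1]
(C,Q): not NE [P2→S gives 9>7]
(C,R): not NE [P1→B gives 8>4; P2→S gives 9>2]
(C,S): not NE [P1→B gives 10>8]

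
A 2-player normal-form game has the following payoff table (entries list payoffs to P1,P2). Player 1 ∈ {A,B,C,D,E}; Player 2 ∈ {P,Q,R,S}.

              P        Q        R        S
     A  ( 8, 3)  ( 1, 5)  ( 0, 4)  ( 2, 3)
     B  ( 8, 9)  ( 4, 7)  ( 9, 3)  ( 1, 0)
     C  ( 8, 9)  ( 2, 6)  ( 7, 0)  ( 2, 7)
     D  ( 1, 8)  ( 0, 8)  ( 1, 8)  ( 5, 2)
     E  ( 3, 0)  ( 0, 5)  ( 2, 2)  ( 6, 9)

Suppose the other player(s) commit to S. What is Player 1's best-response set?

argmax u_1 = {E}

u_1(A vs S) = 2
u_1(B vs S) = 1
u_1(C vs S) = 2
u_1(D vs S) = 5
u_1(E vs S) = 6
max payoff 6 at {E}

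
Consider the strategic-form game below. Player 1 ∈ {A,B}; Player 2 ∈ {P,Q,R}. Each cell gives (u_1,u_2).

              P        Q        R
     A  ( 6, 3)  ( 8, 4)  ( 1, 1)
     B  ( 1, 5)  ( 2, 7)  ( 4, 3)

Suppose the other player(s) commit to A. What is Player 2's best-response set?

u_2(P vs A) = 3
u_2(Q vs A) = 4
u_2(R vs A) = 1
max payoff 4 at {Q}

argmax u_2 = {Q}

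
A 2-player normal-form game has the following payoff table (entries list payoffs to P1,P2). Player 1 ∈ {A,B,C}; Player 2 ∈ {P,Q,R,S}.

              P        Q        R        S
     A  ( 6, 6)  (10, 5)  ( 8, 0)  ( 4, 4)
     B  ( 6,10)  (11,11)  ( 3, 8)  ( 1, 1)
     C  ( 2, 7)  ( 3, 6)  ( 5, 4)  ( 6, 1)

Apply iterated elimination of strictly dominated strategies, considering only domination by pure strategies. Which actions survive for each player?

P2 drop R (P beats it: A:6>0 B:10>8 C:7>4)
P2 drop S (P beats it: A:6>4 B:10>1 C:7>1)
P1 drop C (A beats it: P:6>2 Q:10>3)
P1→{A,B} P2→{P,Q}

Survivors P1:{A,B} P2:{P,Q}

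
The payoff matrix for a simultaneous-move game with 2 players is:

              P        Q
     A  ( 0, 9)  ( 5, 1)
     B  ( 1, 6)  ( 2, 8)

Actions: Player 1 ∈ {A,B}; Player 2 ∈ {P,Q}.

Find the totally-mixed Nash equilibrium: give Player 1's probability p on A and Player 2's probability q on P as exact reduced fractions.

P1 mixes 1/5 on A; P2 mixes 3/4 on P

P1 indiff ⇒ q·0+(1-q)·5 = q·1+(1-q)·2 ⇒ q(-1) = (1-q)(-3) ⇒ q = 3/4
P2 indiff ⇒ p·9+(1-p)·6 = p·1+(1-p)·8 ⇒ p(8) = (1-p)(2) ⇒ p = 1/5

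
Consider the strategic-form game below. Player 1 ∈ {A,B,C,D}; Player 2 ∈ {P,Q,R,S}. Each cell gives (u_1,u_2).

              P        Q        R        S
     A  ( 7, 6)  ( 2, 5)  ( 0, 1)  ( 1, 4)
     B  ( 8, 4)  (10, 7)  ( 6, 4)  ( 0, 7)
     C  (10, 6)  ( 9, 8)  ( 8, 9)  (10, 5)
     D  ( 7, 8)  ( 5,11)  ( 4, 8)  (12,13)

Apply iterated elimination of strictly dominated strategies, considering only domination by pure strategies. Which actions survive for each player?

Remaining: P1:{B,C,D} P2:{Q,R,S}

P1 drop A (C beats it: P:10>7 Q:9>2 R:8>0 S:10>1)
P2 drop P (Q beats it: B:7>4 C:8>6 D:11>8)
P1→{B,C,D} P2→{Q,R,S}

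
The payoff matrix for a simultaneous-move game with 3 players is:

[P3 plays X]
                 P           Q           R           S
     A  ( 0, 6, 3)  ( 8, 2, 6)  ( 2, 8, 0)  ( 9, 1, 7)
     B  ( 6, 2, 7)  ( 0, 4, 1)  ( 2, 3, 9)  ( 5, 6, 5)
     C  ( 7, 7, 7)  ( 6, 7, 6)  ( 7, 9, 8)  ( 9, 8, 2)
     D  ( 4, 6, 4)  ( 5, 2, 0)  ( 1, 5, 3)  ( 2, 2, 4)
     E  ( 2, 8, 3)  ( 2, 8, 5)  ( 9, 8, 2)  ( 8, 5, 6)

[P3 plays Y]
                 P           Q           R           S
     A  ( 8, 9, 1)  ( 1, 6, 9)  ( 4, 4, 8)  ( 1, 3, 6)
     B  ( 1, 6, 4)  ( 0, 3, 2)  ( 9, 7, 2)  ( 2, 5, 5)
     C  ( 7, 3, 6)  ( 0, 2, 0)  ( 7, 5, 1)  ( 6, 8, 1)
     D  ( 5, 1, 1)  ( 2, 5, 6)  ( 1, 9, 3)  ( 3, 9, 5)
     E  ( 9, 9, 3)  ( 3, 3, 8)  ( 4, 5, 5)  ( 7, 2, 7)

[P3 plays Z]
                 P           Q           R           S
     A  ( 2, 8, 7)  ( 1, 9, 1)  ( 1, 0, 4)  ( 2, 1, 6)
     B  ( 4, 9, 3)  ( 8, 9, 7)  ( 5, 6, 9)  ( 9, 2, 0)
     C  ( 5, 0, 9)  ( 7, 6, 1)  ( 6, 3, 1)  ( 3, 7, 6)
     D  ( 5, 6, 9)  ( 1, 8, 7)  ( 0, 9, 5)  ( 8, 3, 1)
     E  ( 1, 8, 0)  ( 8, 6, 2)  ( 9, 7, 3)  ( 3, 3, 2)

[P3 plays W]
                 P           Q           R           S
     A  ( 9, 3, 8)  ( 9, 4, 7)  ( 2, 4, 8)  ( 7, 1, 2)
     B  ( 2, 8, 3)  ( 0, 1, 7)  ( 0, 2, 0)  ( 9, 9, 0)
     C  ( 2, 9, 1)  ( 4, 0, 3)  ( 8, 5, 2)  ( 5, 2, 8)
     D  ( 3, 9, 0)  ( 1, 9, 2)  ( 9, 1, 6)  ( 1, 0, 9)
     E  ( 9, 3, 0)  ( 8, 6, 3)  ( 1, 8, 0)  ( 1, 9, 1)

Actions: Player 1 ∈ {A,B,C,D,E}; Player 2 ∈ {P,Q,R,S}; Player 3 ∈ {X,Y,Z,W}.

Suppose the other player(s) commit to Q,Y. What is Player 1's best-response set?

u_1(A vs Q,Y) = 1
u_1(B vs Q,Y) = 0
u_1(C vs Q,Y) = 0
u_1(D vs Q,Y) = 2
u_1(E vs Q,Y) = 3
max payoff 3 at {E}

P1 best: {E}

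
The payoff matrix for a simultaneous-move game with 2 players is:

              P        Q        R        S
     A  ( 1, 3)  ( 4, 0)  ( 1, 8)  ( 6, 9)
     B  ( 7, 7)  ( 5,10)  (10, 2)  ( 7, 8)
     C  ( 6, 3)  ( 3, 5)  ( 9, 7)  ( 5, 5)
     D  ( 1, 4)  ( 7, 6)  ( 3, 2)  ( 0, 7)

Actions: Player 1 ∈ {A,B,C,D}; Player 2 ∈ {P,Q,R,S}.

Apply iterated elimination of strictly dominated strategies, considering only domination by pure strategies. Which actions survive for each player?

Survivors P1:{B,D} P2:{Q,S}

P1 drop A (B beats it: P:7>1 Q:5>4 R:10>1 S:7>6)
P1 drop C (B beats it: P:7>6 Q:5>3 R:10>9 S:7>5)
P2 drop P (Q beats it: B:10>7 D:6>4)
P2 drop R (Q beats it: B:10>2 D:6>2)
P1→{B,D} P2→{Q,S}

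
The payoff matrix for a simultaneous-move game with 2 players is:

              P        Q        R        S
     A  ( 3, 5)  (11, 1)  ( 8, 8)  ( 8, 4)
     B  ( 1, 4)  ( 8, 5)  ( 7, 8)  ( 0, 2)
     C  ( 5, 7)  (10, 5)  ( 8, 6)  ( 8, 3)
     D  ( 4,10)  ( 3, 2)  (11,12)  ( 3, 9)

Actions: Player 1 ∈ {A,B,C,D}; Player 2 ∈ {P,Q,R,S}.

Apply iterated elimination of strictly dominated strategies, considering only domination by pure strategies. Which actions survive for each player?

P1 drop B (A beats it: P:3>1 Q:11>8 R:8>7 S:8>0)
P2 drop Q (P beats it: A:5>1 C:7>5 D:10>2)
P2 drop S (P beats it: A:5>4 C:7>3 D:10>9)
P1 drop A (D beats it: P:4>3 R:11>8)
P1→{C,D} P2→{P,R}

Remaining: P1:{C,D} P2:{P,R}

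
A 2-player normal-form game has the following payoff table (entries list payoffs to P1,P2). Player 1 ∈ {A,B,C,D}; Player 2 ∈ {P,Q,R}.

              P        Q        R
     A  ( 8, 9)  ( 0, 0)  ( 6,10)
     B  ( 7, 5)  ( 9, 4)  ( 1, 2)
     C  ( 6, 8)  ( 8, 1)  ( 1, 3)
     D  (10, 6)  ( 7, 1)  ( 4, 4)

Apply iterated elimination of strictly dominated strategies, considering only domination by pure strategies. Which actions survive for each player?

Survivors P1:{A,D} P2:{P,R}

P2 drop Q (P beats it: A:9>0 B:5>4 C:8>1 D:6>1)
P1 drop B (A beats it: P:8>7 R:6>1)
P1 drop C (A beats it: P:8>6 R:6>1)
P1→{A,D} P2→{P,R}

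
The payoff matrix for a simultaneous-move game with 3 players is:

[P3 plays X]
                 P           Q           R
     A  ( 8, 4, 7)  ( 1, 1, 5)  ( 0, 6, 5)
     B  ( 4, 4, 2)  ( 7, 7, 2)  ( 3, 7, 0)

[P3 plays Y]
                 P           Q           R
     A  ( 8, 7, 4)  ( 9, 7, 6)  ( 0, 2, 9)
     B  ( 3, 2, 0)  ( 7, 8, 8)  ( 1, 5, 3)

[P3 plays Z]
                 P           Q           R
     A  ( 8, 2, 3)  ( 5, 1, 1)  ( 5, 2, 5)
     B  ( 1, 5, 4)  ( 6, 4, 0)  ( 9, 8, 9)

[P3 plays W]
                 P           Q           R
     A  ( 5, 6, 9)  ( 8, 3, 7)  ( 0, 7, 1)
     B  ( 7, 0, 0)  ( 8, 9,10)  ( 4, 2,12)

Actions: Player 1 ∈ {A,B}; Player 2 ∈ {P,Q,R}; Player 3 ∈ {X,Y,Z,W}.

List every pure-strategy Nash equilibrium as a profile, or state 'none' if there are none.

(A,P,X): not NE [P2→R gives 6>4; P3→W gives 9>7]
(A,P,Y): not NE [P3→W gives 9>4]
(A,P,Z): not NE [P3→W gives 9>3]
(A,P,W): not NE [P1→B gives 7>5; P2→R gives 7>6]
(A,Q,X): not NE [P1→B gives 7>1; P2→R gives 6>1; P3→W gives 7>5]
(A,Q,Y): not NE [P3→W gives 7>6]
(A,Q,Z): not NE [P1→B gives 6>5; P2→R gives 2>1; P3→W gives 7>1]
(A,Q,W): not NE [P2→R gives 7>3]
(A,R,X): not NE [P1→B gives 3>0; P3→Y gives 9>5]
(A,R,Y): not NE [P1→B gives 1>0; P2→Q gives 7>2]
(A,R,Z): not NE [P1→B gives 9>5; P3→Y gives 9>5]
(A,R,W): not NE [P1→B gives 4>0; P3→Y gives 9>1]
(B,P,X): not NE [P1→A gives 8>4; P2→R gives 7>4; P3→Z gives 4>2]
(B,P,Y): not NE [P1→A gives 8>3; P2→Q gives 8>2; P3→Z gives 4>0]
(B,P,Z): not NE [P1→A gives 8>1; P2→R gives 8>5]
(B,P,W): not NE [P2→Q gives 9>0; P3→Z gives 4>0]
(B,Q,X): not NE [P3→W gives 10>2]
(B,Q,Y): not NE [P1→A gives 9>7; P3→W gives 10>8]
(B,Q,Z): not NE [P2→R gives 8>4; P3→W gives 10>0]
(B,Q,W): NE
(B,R,X): not NE [P3→W gives 12>0]
(B,R,Y): not NE [P2→Q gives 8>5; P3→W gives 12>3]
(B,R,Z): not NE [P3→W gives 12>9]
(B,R,W): not NE [P2→Q gives 9>2]

PSNE = {(B,Q,W)}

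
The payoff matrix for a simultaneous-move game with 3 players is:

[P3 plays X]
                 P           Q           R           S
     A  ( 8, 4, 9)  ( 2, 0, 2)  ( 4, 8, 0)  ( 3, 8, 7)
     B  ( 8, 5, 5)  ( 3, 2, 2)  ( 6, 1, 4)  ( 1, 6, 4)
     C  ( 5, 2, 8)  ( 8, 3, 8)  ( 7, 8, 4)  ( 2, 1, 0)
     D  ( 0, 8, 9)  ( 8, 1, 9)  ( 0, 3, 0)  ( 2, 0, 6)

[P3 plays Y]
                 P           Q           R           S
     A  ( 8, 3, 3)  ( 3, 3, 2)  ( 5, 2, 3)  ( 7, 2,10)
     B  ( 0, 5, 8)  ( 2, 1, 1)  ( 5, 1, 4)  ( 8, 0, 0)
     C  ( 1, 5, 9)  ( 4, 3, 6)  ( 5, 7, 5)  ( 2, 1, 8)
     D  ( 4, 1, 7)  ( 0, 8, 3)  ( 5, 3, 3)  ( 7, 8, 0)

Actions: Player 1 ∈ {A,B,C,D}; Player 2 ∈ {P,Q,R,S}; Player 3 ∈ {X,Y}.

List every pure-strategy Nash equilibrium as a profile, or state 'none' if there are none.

NE set: (C,R,Y)

(A,P,X): not NE [P2→S gives 8>4]
(A,P,Y): not NE [P3→X gives 9>3]
(A,Q,X): not NE [P1→D gives 8>2; P2→S gives 8>0]
(A,Q,Y): not NE [P1→C gives 4>3]
(A,R,X): not NE [P1→C gives 7>4; P3→Y gives 3>0]
(A,R,Y): not NE [P2→Q gives 3>2]
(A,S,X): not NE [P3→Y gives 10>7]
(A,S,Y): not NE [P1→B gives 8>7; P2→Q gives 3>2]
(B,P,X): not NE [P2→S gives 6>5; P3→Y gives 8>5]
(B,P,Y): not NE [P1→A gives 8>0]
(B,Q,X): not NE [P1→D gives 8>3; P2→S gives 6>2]
(B,Q,Y): not NE [P1→C gives 4>2; P2→P gives 5>1; P3→X gives 2>1]
(B,R,X): not NE [P1→C gives 7>6; P2→S gives 6>1]
(B,R,Y): not NE [P2→P gives 5>1]
(B,S,X): not NE [P1→A gives 3>1]
(B,S,Y): not NE [P2→P gives 5>0; P3→X gives 4>0]
(C,P,X): not NE [P1→B gives 8>5; P2→R gives 8>2; P3→Y gives 9>8]
(C,P,Y): not NE [P1→A gives 8>1; P2→R gives 7>5]
(C,Q,X): not NE [P2→R gives 8>3]
(C,Q,Y): not NE [P2→R gives 7>3; P3→X gives 8>6]
(C,R,X): not NE [P3→Y gives 5>4]
(C,R,Y): NE
(C,S,X): not NE [P1→A gives 3>2; P2→R gives 8>1; P3→Y gives 8>0]
(C,S,Y): not NE [P1→B gives 8>2; P2→R gives 7>1]
(D,P,X): not NE [P1→B gives 8>0]
(D,P,Y): not NE [P1→A gives 8>4; P2→S gives 8>1; P3→X gives 9>7]
(D,Q,X): not NE [P2→P gives 8>1]
(D,Q,Y): not NE [P1→C gives 4>0; P3→X gives 9>3]
(D,R,X): not NE [P1→C gives 7>0; P2→P gives 8>3; P3→Y gives 3>0]
(D,R,Y): not NE [P2→S gives 8>3]
(D,S,X): not NE [P1→A gives 3>2; P2→P gives 8>0]
(D,S,Y): not NE [P1→B gives 8>7; P3→X gives 6>0]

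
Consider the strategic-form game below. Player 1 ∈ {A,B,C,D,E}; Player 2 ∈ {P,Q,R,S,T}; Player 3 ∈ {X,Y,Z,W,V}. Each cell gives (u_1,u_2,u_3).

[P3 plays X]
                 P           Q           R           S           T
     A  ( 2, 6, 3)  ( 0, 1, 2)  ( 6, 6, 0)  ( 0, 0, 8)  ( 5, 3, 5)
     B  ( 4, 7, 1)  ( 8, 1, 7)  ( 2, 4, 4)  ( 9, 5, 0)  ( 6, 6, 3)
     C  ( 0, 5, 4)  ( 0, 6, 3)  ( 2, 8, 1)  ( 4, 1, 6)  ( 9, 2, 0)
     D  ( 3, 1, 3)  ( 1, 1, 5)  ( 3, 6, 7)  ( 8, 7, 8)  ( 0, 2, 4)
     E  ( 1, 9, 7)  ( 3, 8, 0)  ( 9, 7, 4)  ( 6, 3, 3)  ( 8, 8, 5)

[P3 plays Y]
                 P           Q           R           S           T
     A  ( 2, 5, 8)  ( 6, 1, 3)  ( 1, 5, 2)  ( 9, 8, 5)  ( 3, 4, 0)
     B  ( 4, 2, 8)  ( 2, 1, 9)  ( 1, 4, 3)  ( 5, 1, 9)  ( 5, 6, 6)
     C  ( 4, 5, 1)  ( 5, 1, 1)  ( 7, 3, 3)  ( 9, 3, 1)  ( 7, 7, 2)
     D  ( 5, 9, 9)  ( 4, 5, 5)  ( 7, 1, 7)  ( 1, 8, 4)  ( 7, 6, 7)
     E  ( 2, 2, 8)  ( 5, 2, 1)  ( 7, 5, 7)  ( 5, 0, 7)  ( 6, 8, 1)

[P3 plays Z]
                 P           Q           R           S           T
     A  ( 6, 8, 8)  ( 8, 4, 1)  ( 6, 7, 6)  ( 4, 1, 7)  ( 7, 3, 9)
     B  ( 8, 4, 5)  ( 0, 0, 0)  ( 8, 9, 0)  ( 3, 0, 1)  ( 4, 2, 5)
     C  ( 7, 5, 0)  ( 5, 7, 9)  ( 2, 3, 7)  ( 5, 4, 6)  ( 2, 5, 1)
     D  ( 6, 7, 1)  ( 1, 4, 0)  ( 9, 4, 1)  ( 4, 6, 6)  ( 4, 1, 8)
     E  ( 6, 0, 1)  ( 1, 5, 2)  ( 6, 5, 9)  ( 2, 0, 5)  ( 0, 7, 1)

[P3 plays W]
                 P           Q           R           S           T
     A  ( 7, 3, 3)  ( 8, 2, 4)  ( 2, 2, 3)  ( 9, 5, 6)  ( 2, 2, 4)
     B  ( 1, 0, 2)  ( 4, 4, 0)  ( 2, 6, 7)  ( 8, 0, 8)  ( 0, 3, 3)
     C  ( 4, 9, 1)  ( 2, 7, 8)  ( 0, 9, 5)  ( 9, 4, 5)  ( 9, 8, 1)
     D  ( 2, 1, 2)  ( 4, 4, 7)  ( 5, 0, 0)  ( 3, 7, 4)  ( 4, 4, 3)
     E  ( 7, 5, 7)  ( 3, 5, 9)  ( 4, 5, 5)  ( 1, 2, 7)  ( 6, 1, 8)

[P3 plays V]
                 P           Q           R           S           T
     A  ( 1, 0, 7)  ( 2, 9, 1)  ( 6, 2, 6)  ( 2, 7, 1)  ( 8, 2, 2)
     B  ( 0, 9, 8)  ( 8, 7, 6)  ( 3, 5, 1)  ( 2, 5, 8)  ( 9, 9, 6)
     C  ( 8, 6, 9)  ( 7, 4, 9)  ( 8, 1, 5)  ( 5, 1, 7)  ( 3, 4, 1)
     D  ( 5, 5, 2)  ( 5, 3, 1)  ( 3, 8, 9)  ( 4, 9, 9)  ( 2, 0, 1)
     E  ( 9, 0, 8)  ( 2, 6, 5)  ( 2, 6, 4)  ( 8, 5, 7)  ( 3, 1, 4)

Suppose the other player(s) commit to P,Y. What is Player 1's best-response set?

u_1(A vs P,Y) = 2
u_1(B vs P,Y) = 4
u_1(C vs P,Y) = 4
u_1(D vs P,Y) = 5
u_1(E vs P,Y) = 2
max payoff 5 at {D}

P1 best: {D}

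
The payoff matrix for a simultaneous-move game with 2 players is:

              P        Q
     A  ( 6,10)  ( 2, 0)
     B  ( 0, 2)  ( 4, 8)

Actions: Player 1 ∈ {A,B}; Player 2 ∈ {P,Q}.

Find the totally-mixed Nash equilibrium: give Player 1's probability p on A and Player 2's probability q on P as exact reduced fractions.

P1 indiff ⇒ q·6+(1-q)·2 = q·0+(1-q)·4 ⇒ q(6) = (1-q)(2) ⇒ q = 1/4
P2 indiff ⇒ p·10+(1-p)·2 = p·0+(1-p)·8 ⇒ p(10) = (1-p)(6) ⇒ p = 3/8

P1 mixes 3/8 on A; P2 mixes 1/4 on P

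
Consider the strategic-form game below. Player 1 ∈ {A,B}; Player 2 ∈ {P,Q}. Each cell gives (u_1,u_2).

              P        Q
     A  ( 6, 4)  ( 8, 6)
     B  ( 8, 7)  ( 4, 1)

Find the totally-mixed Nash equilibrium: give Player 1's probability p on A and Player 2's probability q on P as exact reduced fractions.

P1 indiff ⇒ q·6+(1-q)·8 = q·8+(1-q)·4 ⇒ q(-2) = (1-q)(-4) ⇒ q = 2/3
P2 indiff ⇒ p·4+(1-p)·7 = p·6+(1-p)·1 ⇒ p(-2) = (1-p)(-6) ⇒ p = 3/4

(p,q) = (3/4, 2/3)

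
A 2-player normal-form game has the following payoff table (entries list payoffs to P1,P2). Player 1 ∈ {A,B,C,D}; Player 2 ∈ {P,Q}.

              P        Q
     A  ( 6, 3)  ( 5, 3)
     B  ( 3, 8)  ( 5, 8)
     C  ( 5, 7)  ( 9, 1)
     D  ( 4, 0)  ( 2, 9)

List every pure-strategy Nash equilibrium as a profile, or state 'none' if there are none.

NE set: (A,P)

(A,P): NE
(A,Q): not NE [P1→C gives 9>5]
(B,P): not NE [P1→A gives 6>3]
(B,Q): not NE [P1→C gives 9>5]
(C,P): not NE [P1→A gives 6>5]
(C,Q): not NE [P2→P gives 7>1]
(D,P): not NE [P1→A gives 6>4; P2→Q gives 9>0]
(D,Q): not NE [P1→C gives 9>2]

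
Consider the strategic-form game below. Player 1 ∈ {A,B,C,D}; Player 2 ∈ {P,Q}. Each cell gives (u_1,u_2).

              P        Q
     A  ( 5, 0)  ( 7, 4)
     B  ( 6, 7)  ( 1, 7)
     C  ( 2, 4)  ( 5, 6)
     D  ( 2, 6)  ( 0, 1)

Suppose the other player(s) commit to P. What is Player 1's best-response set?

argmax u_1 = {B}

u_1(A vs P) = 5
u_1(B vs P) = 6
u_1(C vs P) = 2
u_1(D vs P) = 2
max payoff 6 at {B}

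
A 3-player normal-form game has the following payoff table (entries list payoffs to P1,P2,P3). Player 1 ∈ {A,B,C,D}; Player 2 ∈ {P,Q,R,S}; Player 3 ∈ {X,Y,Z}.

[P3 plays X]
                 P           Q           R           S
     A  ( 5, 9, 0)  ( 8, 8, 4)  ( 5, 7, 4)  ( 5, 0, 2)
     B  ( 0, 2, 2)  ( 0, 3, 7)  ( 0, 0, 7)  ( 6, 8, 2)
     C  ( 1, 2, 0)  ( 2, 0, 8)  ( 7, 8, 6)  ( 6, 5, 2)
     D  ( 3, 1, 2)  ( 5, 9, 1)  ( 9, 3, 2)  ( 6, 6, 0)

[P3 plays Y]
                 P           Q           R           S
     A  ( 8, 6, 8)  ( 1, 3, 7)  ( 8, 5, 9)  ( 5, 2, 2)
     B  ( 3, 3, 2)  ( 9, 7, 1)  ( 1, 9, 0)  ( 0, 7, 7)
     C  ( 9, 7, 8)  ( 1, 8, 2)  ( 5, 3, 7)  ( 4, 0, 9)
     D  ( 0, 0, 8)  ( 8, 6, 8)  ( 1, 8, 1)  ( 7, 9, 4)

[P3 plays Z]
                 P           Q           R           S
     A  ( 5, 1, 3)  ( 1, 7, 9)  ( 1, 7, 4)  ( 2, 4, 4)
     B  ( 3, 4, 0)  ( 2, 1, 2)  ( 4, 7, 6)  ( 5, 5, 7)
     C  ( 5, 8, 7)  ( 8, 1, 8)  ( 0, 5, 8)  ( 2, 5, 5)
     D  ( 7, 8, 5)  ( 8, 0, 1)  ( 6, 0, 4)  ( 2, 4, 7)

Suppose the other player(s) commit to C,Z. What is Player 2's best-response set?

u_2(P vs C,Z) = 8
u_2(Q vs C,Z) = 1
u_2(R vs C,Z) = 5
u_2(S vs C,Z) = 5
max payoff 8 at {P}

argmax u_2 = {P}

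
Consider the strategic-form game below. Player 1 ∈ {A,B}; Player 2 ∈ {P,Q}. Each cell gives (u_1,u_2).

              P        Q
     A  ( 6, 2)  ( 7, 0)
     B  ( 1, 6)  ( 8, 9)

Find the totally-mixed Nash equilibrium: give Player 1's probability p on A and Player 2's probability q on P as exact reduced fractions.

P1 mixes 3/5 on A; P2 mixes 1/6 on P

P1 indiff ⇒ q·6+(1-q)·7 = q·1+(1-q)·8 ⇒ q(5) = (1-q)(1) ⇒ q = 1/6
P2 indiff ⇒ p·2+(1-p)·6 = p·0+(1-p)·9 ⇒ p(2) = (1-p)(3) ⇒ p = 3/5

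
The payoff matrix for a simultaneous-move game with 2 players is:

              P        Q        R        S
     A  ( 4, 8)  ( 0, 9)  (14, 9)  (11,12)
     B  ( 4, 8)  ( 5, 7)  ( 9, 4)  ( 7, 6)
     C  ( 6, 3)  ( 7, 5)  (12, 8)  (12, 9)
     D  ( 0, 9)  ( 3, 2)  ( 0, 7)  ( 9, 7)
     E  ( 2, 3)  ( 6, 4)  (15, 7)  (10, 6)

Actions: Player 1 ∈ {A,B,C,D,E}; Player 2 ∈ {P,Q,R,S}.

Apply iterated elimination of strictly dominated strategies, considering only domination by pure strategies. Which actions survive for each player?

Remaining: P1:{A,C,E} P2:{R,S}

P1 drop B (C beats it: P:6>4 Q:7>5 R:12>9 S:12>7)
P1 drop D (C beats it: P:6>0 Q:7>3 R:12>0 S:12>9)
P2 drop P (Q beats it: A:9>8 C:5>3 E:4>3)
P2 drop Q (S beats it: A:12>9 C:9>5 E:6>4)
P1→{A,C,E} P2→{R,S}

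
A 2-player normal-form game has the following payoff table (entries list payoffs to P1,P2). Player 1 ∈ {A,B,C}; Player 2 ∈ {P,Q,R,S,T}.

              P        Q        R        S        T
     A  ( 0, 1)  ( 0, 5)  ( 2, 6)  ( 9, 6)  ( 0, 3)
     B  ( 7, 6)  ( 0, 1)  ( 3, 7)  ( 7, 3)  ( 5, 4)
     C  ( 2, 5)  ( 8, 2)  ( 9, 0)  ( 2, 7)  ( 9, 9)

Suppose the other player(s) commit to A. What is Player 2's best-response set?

u_2(P vs A) = 1
u_2(Q vs A) = 5
u_2(R vs A) = 6
u_2(S vs A) = 6
u_2(T vs A) = 3
max payoff 6 at {R,S}

BR_2 = {R,S}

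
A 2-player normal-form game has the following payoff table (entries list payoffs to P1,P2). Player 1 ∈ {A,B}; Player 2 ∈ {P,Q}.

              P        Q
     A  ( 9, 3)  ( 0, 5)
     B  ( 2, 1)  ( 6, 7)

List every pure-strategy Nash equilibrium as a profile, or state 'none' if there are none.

Nash profiles: (B,Q)

(A,P): not NE [P2→Q gives 5>3]
(A,Q): not NE [P1→B gives 6>0]
(B,P): not NE [P1→A gives 9>2; P2→Q gives 7>1]
(B,Q): NE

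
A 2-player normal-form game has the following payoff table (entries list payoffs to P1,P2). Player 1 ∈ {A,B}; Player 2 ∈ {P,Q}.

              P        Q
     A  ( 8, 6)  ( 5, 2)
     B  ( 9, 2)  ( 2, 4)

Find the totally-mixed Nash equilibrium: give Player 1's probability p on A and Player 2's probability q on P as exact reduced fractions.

P1 mixes 1/3 on A; P2 mixes 3/4 on P

P1 indiff ⇒ q·8+(1-q)·5 = q·9+(1-q)·2 ⇒ q(-1) = (1-q)(-3) ⇒ q = 3/4
P2 indiff ⇒ p·6+(1-p)·2 = p·2+(1-p)·4 ⇒ p(4) = (1-p)(2) ⇒ p = 1/3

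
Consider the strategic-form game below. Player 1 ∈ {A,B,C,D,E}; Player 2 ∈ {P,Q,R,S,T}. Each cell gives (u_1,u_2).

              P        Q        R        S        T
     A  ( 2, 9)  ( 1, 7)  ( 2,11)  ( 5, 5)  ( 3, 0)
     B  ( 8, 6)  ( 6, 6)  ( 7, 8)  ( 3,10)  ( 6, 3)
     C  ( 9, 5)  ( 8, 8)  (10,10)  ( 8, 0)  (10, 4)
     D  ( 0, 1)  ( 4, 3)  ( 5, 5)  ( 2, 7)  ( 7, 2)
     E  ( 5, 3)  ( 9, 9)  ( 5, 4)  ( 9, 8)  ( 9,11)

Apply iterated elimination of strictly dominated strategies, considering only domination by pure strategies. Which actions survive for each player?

P1 drop A (C beats it: P:9>2 Q:8>1 R:10>2 S:8>5 T:10>3)
P1 drop B (C beats it: P:9>8 Q:8>6 R:10>7 S:8>3 T:10>6)
P1 drop D (C beats it: P:9>0 Q:8>4 R:10>5 S:8>2 T:10>7)
P2 drop P (Q beats it: C:8>5 E:9>3)
P2 drop S (Q beats it: C:8>0 E:9>8)
P1→{C,E} P2→{Q,R,T}

Remaining: P1:{C,E} P2:{Q,R,T}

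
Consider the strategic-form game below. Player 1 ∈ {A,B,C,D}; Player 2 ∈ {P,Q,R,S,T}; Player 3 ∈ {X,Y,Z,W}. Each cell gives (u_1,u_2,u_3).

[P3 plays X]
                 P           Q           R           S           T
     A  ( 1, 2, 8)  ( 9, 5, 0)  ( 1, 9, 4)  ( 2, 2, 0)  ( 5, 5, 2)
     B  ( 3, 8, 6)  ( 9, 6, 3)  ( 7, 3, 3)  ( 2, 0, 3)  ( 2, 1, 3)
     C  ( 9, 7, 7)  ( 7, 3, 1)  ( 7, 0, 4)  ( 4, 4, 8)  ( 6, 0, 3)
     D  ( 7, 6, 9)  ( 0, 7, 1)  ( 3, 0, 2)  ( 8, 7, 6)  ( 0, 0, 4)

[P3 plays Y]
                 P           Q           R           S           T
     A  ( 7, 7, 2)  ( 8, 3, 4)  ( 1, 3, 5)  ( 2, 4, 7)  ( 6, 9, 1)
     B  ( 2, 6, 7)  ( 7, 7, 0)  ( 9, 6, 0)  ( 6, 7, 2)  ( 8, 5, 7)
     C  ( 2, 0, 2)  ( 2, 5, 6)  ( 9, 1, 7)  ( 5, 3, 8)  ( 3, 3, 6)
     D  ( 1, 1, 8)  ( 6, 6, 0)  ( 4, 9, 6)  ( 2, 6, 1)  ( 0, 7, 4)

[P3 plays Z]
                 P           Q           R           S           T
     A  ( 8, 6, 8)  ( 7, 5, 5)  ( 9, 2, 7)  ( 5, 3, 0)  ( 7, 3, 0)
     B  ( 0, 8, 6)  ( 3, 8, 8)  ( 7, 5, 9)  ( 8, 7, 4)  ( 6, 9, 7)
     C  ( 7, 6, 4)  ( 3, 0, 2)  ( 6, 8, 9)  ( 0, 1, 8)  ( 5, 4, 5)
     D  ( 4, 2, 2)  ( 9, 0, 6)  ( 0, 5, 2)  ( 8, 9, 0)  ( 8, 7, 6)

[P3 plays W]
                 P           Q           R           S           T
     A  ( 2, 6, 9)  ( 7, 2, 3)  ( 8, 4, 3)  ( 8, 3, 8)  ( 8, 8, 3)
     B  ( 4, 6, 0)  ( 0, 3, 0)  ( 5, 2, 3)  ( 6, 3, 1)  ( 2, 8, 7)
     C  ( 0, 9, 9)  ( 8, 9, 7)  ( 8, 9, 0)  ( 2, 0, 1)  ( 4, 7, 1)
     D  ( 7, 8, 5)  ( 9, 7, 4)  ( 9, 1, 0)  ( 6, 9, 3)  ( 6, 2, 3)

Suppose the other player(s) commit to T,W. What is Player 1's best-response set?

u_1(A vs T,W) = 8
u_1(B vs T,W) = 2
u_1(C vs T,W) = 4
u_1(D vs T,W) = 6
max payoff 8 at {A}

P1 best: {A}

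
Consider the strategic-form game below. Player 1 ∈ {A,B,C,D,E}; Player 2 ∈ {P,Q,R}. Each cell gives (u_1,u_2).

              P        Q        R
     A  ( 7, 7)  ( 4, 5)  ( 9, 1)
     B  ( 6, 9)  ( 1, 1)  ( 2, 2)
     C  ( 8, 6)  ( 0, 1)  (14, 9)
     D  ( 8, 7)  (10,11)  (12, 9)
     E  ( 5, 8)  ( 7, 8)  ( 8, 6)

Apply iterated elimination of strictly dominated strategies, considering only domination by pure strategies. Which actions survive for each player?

Remaining: P1:{C,D} P2:{Q,R}

P1 drop A (D beats it: P:8>7 Q:10>4 R:12>9)
P1 drop B (D beats it: P:8>6 Q:10>1 R:12>2)
P1 drop E (D beats it: P:8>5 Q:10>7 R:12>8)
P2 drop P (R beats it: C:9>6 D:9>7)
P1→{C,D} P2→{Q,R}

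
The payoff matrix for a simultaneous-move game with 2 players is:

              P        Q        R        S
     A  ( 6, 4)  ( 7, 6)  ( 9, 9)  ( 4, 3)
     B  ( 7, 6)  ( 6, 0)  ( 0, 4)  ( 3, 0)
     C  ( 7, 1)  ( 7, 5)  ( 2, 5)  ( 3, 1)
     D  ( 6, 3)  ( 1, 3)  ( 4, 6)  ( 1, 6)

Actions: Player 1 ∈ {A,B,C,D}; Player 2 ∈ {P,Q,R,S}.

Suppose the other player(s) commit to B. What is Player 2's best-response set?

u_2(P vs B) = 6
u_2(Q vs B) = 0
u_2(R vs B) = 4
u_2(S vs B) = 0
max payoff 6 at {P}

argmax u_2 = {P}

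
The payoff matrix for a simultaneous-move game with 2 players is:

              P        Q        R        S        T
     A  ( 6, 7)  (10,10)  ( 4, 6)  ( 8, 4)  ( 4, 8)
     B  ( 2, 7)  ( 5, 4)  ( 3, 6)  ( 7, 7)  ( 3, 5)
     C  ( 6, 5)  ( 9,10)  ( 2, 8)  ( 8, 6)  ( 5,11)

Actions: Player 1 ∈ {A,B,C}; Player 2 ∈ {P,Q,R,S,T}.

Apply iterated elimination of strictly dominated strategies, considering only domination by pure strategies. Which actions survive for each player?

P1 drop B (A beats it: P:6>2 Q:10>5 R:4>3 S:8>7 T:4>3)
P2 drop P (Q beats it: A:10>7 C:10>5)
P2 drop R (Q beats it: A:10>6 C:10>8)
P2 drop S (Q beats it: A:10>4 C:10>6)
P1→{A,C} P2→{Q,T}

Survivors P1:{A,C} P2:{Q,T}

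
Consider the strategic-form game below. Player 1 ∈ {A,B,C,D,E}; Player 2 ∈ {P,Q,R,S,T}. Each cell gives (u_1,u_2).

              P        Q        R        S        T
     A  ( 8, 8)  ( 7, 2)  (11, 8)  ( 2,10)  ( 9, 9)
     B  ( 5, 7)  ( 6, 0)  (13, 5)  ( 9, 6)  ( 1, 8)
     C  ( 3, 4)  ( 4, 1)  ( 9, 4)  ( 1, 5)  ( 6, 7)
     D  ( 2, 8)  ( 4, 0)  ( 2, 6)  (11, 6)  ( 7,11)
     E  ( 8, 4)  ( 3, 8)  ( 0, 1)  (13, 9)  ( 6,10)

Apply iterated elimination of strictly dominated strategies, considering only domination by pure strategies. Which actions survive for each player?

IESDS → P1:{A,D,E} P2:{S,T}

P1 drop C (A beats it: P:8>3 Q:7>4 R:11>9 S:2>1 T:9>6)
P2 drop P (T beats it: A:9>8 B:8>7 D:11>8 E:10>4)
P2 drop Q (S beats it: A:10>2 B:6>0 D:6>0 E:9>8)
P2 drop R (T beats it: A:9>8 B:8>5 D:11>6 E:10>1)
P1 drop B (D beats it: S:11>9 T:7>1)
P1→{A,D,E} P2→{S,T}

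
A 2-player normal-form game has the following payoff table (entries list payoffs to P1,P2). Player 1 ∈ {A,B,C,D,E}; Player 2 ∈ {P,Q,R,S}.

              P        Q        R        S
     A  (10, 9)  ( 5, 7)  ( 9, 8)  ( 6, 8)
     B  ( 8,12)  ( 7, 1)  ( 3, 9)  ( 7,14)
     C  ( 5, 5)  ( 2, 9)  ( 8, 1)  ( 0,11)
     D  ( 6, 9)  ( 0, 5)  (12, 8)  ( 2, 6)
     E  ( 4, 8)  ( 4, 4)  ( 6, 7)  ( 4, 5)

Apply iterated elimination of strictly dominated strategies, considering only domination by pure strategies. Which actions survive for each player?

IESDS → P1:{A,B} P2:{P,S}

P1 drop C (A beats it: P:10>5 Q:5>2 R:9>8 S:6>0)
P1 drop E (A beats it: P:10>4 Q:5>4 R:9>6 S:6>4)
P2 drop Q (P beats it: A:9>7 B:12>1 D:9>5)
P2 drop R (P beats it: A:9>8 B:12>9 D:9>8)
P1 drop D (A beats it: P:10>6 S:6>2)
P1→{A,B} P2→{P,S}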